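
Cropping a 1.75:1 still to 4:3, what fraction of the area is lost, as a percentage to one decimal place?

23.8%

Going from 1.75:1 to 4:3 means cutting width while keeping height.
Fraction kept = (1.333)/(1.750) ≈ 76.19%, so 23.81% is lost.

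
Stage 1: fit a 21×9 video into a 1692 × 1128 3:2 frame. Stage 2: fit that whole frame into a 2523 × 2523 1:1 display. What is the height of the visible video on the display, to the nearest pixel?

1081 px

21×9 in 1692×1128: fills the width, so the video is 1692.00 × 725.14.
The 3:2 canvas is width-limited in 2523×2523, giving 2523.00 × 1682.00; scale factor 1.4911.
So the video's height is 725.14 × 1.4911 ≈ 1081.29.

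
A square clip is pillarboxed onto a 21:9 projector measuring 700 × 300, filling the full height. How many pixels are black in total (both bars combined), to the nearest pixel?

120000 pixels

That makes the image 300.0000 px wide (300 × 1/1).
700 − 300.0000 = 400.0000 px of bars.
That's 400.0000 × 300 ≈ 120000 black pixels.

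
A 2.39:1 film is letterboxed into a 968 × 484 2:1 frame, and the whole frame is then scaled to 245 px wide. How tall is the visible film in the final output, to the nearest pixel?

At 968×484 the film is width-limited, so height = 968 / 2.390 ≈ 405.02 px.
Resizing to 245 px wide multiplies everything by 0.2531: 405.02 → 102.51 px.

103 px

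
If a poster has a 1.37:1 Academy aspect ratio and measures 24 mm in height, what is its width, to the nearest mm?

33 mm

Width = 24 × 1.370 = 32.88.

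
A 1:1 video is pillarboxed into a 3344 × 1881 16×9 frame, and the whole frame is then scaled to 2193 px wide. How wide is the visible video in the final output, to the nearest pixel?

1234 px

Fitted into 3344×1881, the video spans the height; its width is 1881 × 1/1 ≈ 1881.00 px.
Resizing to 2193 px wide multiplies everything by 0.6558: 1881.00 → 1233.56 px.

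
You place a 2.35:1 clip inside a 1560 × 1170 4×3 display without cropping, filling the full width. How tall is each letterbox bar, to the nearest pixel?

The clip is 1560 / 2.350 ≈ 663.83 px tall.
1170 − 663.83 = 506.17 px of bars (253.09 each).

253 px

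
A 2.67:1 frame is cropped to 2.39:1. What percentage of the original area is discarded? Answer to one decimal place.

10.5%

The height stays; only width is cut (since 2.39:1 is narrower than 2.67:1).
(2.390)/(2.670) ≈ 0.895 of the area survives, leaving 10.49% discarded.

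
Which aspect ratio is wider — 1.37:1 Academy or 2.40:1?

2.40:1

1.37 and 2.4; 2.4 > 1.37.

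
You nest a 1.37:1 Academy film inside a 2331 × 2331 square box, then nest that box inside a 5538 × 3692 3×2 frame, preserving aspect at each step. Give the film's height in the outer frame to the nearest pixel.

1.37:1 Academy in 2331×2331: fills the width, so the film is 2331.00 × 1701.46.
square in 5538×3692: fills the height, so the intermediate becomes 3692.00 × 3692.00 — a scale of ×1.5839.
So the film's height is 1701.46 × 1.5839 ≈ 2694.89.

2695 px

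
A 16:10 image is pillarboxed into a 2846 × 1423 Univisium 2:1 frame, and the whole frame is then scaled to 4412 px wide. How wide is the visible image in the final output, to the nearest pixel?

3530 px

Fitted into 2846×1423, the image spans the height; its width is 1423 × 16/10 ≈ 2276.80 px.
The frame scales by 4412/2846 = 1.5502; 2276.80 × 1.5502 ≈ 3529.60 px.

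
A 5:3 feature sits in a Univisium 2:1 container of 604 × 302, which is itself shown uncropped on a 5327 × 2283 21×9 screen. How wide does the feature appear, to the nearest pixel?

5:3 in 604×302: fills the height, so the feature is 503.33 × 302.00.
The Univisium 2:1 canvas is height-limited in 5327×2283, giving 4566.00 × 2283.00; scale factor 7.5596.
The feature scales with it: width 503.33 × 7.5596 ≈ 3805.00.

3805 px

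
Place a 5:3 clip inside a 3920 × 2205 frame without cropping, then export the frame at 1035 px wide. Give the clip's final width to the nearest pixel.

970 px

Fitted into 3920×2205, the clip spans the height; its width is 2205 × 5/3 ≈ 3675.00 px.
The frame scales by 1035/3920 = 0.2640; 3675.00 × 0.2640 ≈ 970.31 px.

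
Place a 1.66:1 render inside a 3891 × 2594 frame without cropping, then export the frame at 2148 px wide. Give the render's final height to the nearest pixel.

At 3891×2594 the render is width-limited, so height = 3891 / 1.660 ≈ 2343.98 px.
Resizing to 2148 px wide multiplies everything by 0.5520: 2343.98 → 1293.98 px.

1294 px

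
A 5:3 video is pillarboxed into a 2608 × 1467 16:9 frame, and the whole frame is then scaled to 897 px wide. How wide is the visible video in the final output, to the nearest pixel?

841 px

At 2608×1467 the video is height-limited, so width = 1467 × 5/3 ≈ 2445.00 px.
Scaling 2608 → 897 is ×0.3439, so the width becomes 2445.00 × 0.3439 ≈ 840.94 px.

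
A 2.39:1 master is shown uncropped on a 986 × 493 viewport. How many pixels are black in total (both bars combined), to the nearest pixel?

2.39:1 (2.390) > 2:1 (2.000), so the master fills the width.
That makes the image 412.5523 px tall (986 / 2.390).
493 − 412.5523 = 80.4477 px of bars.
Bar area = 80.4477 × 986 ≈ 79321 px.

79321 pixels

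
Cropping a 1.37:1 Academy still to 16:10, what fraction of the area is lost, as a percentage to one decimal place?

14.4%

The width stays; only height is cut (since 16:10 is wider than 1.37:1 Academy).
(1.370)/(1.600) ≈ 0.856 of the area survives, leaving 14.38% discarded.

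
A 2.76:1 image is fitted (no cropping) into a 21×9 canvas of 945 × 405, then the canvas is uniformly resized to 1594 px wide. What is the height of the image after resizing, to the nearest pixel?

578 px

At 945×405 the image is width-limited, so height = 945 / 2.760 ≈ 342.39 px.
The frame scales by 1594/945 = 1.6868; 342.39 × 1.6868 ≈ 577.54 px.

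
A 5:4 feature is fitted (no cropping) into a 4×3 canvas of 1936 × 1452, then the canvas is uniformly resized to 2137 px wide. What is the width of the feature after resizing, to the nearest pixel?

2003 px

At 1936×1452 the feature is height-limited, so width = 1452 × 5/4 ≈ 1815.00 px.
Scaling 1936 → 2137 is ×1.1038, so the width becomes 1815.00 × 1.1038 ≈ 2003.44 px.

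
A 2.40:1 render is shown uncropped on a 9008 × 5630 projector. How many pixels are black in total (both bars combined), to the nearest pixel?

16905013 pixels

2.40:1 is wider than 16:10, so it spans the full width.
Content height = 9008 / 2.400 ≈ 3753.3333 px.
Black = 5630 − 3753.3333 = 1876.6667 px.
That's 1876.6667 × 9008 ≈ 16905013 black pixels.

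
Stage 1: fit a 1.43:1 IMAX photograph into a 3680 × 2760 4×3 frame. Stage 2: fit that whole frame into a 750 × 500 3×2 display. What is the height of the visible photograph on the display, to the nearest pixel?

First fit — 1.43:1 IMAX into 3680×2760 spans the width: 3680.00 × 2573.43.
4×3 in 750×500: fills the height, so the intermediate becomes 666.67 × 500.00 — a scale of ×0.1812.
Applying the same ×0.1812: 2573.43 → 466.20.

466 px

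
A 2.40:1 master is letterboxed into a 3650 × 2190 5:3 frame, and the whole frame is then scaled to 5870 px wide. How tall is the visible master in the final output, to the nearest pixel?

At 3650×2190 the master is width-limited, so height = 3650 / 2.400 ≈ 1520.83 px.
Scaling 3650 → 5870 is ×1.6082, so the height becomes 1520.83 × 1.6082 ≈ 2445.83 px.

2446 px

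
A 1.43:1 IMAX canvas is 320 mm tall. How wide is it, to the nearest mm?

At 1.43:1 IMAX, 320 × 1.430 ≈ 457.60.

458 mm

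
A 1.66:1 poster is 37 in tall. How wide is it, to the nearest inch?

61 in

At 1.66:1, 37 × 1.660 ≈ 61.42.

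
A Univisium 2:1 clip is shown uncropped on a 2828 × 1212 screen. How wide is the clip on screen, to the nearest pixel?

Since 2.000 < 2.333, the clip is height-limited.
That makes the image 2424.00 px wide (1212 × 2/1).

2424 px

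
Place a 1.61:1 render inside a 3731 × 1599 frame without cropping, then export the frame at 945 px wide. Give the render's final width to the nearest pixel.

652 px

Fitted into 3731×1599, the render spans the height; its width is 1599 × 1.610 ≈ 2574.39 px.
Scaling 3731 → 945 is ×0.2533, so the width becomes 2574.39 × 0.2533 ≈ 652.05 px.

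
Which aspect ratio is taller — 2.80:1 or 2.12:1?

2.12:1

2.8 and 2.12; 2.8 > 2.12. The smaller width-to-height ratio is the taller frame.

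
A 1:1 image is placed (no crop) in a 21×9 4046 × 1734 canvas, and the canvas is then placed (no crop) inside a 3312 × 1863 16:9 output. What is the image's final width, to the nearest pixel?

1419 px

1:1 in 4046×1734: fills the height, so the image is 1734.00 × 1734.00.
21×9 in 3312×1863: fills the width, so the intermediate becomes 3312.00 × 1419.43 — a scale of ×0.8186.
The image scales with it: width 1734.00 × 0.8186 ≈ 1419.43.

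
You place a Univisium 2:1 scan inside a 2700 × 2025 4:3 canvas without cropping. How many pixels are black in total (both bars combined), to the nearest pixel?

1822500 pixels

Univisium 2:1 is wider than 4:3, so it spans the full width.
Content height = 2700 × 1/2 ≈ 1350.0000 px.
Leftover height: 2025 − 1350.0000 = 675.0000 px.
Across the 2700-px span: 675.0000 × 2700 ≈ 1822500 px.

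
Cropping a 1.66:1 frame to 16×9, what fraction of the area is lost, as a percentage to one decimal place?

6.6%

The width stays; only height is cut (since 16×9 is wider than 1.66:1).
Area ratio = (1.660)/(1.778) = 93.38%; the remaining 6.62% is cropped out.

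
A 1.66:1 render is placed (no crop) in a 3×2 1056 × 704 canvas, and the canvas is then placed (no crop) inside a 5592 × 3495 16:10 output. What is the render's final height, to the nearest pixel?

1.66:1 in 1056×704: fills the width, so the render is 1056.00 × 636.14.
3×2 in 5592×3495: fills the height, so the intermediate becomes 5242.50 × 3495.00 — a scale of ×4.9645.
Applying the same ×4.9645: 636.14 → 3158.13.

3158 px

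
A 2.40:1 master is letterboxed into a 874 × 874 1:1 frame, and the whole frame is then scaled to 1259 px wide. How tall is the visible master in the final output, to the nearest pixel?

At 874×874 the master is width-limited, so height = 874 / 2.400 ≈ 364.17 px.
The frame scales by 1259/874 = 1.4405; 364.17 × 1.4405 ≈ 524.58 px.

525 px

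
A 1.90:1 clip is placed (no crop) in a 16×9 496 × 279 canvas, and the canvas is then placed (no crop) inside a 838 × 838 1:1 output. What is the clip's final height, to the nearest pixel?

441 px

Inside the 496×279 canvas the clip is width-limited at 496.00 × 261.05.
16×9 in 838×838: fills the width, so the intermediate becomes 838.00 × 471.38 — a scale of ×1.6895.
So the clip's height is 261.05 × 1.6895 ≈ 441.05.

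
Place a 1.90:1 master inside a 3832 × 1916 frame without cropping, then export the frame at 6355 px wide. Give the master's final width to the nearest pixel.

6037 px

Fitted into 3832×1916, the master spans the height; its width is 1916 × 1.900 ≈ 3640.40 px.
The frame scales by 6355/3832 = 1.6584; 3640.40 × 1.6584 ≈ 6037.25 px.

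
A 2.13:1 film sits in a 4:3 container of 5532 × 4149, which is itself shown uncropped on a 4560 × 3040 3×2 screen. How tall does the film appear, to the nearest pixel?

1903 px

2.13:1 in 5532×4149: fills the width, so the film is 5532.00 × 2597.18.
4:3 in 4560×3040: fills the height, so the intermediate becomes 4053.33 × 3040.00 — a scale of ×0.7327.
The film scales with it: height 2597.18 × 0.7327 ≈ 1902.97.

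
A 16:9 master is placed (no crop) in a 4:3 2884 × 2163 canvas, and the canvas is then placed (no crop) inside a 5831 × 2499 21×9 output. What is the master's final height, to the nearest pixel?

1874 px

First fit — 16:9 into 2884×2163 spans the width: 2884.00 × 1622.25.
Second fit — the 4:3 canvas into 5831×2499 spans the height: 3332.00 × 2499.00 (×1.1553 from 2884×2163).
The master scales with it: height 1622.25 × 1.1553 ≈ 1874.25.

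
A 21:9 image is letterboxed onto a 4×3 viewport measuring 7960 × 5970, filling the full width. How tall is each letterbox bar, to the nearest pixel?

1279 px

That makes the image 3411.43 px tall (7960 × 9/21).
Leftover height: 5970 − 3411.43 = 2558.57 px → 1279.29 each side.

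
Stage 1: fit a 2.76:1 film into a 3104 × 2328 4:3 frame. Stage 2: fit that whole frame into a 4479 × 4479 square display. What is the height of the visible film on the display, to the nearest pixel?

1623 px

First fit — 2.76:1 into 3104×2328 spans the width: 3104.00 × 1124.64.
The 4:3 canvas is width-limited in 4479×4479, giving 4479.00 × 3359.25; scale factor 1.4430.
Applying the same ×1.4430: 1124.64 → 1622.83.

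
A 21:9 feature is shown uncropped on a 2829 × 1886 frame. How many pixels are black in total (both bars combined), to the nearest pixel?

Since 2.333 > 1.500, the feature is width-limited.
The feature is 2829 × 9/21 ≈ 1212.4286 px tall.
1886 − 1212.4286 = 673.5714 px of bars.
That's 673.5714 × 2829 ≈ 1905534 black pixels.

1905534 pixels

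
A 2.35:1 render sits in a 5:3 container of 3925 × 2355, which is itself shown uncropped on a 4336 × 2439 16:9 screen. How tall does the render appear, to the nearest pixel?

2.35:1 in 3925×2355: fills the width, so the render is 3925.00 × 1670.21.
The 5:3 canvas is height-limited in 4336×2439, giving 4065.00 × 2439.00; scale factor 1.0357.
Applying the same ×1.0357: 1670.21 → 1729.79.

1730 px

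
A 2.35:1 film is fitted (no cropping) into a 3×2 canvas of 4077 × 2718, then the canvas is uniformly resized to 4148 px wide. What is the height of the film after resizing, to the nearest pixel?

1765 px

In the 4077×2718 frame the film fills the width: height = 4077 / 2.350 ≈ 1734.89 px.
The frame scales by 4148/4077 = 1.0174; 1734.89 × 1.0174 ≈ 1765.11 px.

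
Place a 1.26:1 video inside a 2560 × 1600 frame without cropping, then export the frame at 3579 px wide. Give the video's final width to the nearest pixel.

In the 2560×1600 frame the video fills the height: width = 1600 × 1.260 ≈ 2016.00 px.
Resizing to 3579 px wide multiplies everything by 1.3980: 2016.00 → 2818.46 px.

2818 px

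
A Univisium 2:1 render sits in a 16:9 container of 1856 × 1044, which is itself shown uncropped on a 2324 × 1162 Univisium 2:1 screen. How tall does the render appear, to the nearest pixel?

Univisium 2:1 in 1856×1044: fills the width, so the render is 1856.00 × 928.00.
The 16:9 canvas is height-limited in 2324×1162, giving 2065.78 × 1162.00; scale factor 1.1130.
Applying the same ×1.1130: 928.00 → 1032.89.

1033 px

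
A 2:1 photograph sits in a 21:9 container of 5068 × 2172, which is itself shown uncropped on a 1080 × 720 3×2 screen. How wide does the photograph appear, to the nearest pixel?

2:1 in 5068×2172: fills the height, so the photograph is 4344.00 × 2172.00.
21:9 in 1080×720: fills the width, so the intermediate becomes 1080.00 × 462.86 — a scale of ×0.2131.
The photograph scales with it: width 4344.00 × 0.2131 ≈ 925.71.

926 px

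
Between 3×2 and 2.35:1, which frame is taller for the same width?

3×2 = 1.5 and 2.35; 2.35 > 1.5. The smaller width-to-height ratio is the taller frame.

3×2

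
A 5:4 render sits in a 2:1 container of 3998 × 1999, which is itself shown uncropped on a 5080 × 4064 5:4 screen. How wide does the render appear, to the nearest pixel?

Inside the 3998×1999 canvas the render is height-limited at 2498.75 × 1999.00.
2:1 in 5080×4064: fills the width, so the intermediate becomes 5080.00 × 2540.00 — a scale of ×1.2706.
Applying the same ×1.2706: 2498.75 → 3175.00.

3175 px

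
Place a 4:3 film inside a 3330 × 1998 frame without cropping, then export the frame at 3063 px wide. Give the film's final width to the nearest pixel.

At 3330×1998 the film is height-limited, so width = 1998 × 4/3 ≈ 2664.00 px.
The frame scales by 3063/3330 = 0.9198; 2664.00 × 0.9198 ≈ 2450.40 px.

2450 px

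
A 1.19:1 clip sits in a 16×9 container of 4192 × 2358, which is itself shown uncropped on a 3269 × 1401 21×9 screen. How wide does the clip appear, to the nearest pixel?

1667 px

First fit — 1.19:1 into 4192×2358 spans the height: 2806.02 × 2358.00.
16×9 in 3269×1401: fills the height, so the intermediate becomes 2490.67 × 1401.00 — a scale of ×0.5941.
Applying the same ×0.5941: 2806.02 → 1667.19.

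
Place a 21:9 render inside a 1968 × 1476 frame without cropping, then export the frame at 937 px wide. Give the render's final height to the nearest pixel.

At 1968×1476 the render is width-limited, so height = 1968 × 9/21 ≈ 843.43 px.
The frame scales by 937/1968 = 0.4761; 843.43 × 0.4761 ≈ 401.57 px.

402 px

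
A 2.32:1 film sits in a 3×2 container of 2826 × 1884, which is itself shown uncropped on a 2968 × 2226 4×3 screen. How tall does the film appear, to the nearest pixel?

1279 px

First fit — 2.32:1 into 2826×1884 spans the width: 2826.00 × 1218.10.
3×2 in 2968×2226: fills the width, so the intermediate becomes 2968.00 × 1978.67 — a scale of ×1.0502.
So the film's height is 1218.10 × 1.0502 ≈ 1279.31.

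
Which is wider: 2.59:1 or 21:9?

2.59 and 21:9 = 2.333; 2.59 > 2.333.

2.59:1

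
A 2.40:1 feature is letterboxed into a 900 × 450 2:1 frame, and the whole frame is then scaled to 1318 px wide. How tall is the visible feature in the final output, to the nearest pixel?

Fitted into 900×450, the feature spans the width; its height is 900 / 2.400 ≈ 375.00 px.
Scaling 900 → 1318 is ×1.4644, so the height becomes 375.00 × 1.4644 ≈ 549.17 px.

549 px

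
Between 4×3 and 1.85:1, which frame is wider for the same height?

4×3 = 1.333 and 1.85; 1.85 > 1.333.

1.85:1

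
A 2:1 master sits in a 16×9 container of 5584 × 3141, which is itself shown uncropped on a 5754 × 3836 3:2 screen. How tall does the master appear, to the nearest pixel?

Inside the 5584×3141 canvas the master is width-limited at 5584.00 × 2792.00.
The 16×9 canvas is width-limited in 5754×3836, giving 5754.00 × 3236.62; scale factor 1.0304.
So the master's height is 2792.00 × 1.0304 ≈ 2877.00.

2877 px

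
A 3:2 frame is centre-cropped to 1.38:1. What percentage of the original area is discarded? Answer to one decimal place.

Going from 3:2 to 1.38:1 means cutting width while keeping height.
(1.380)/(1.500) ≈ 0.920 of the area survives, leaving 8.00% discarded.

8.0%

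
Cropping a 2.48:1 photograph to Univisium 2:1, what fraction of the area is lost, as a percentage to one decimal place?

The height stays; only width is cut (since Univisium 2:1 is narrower than 2.48:1).
(2.000)/(2.480) ≈ 0.806 of the area survives, leaving 19.35% discarded.

19.4%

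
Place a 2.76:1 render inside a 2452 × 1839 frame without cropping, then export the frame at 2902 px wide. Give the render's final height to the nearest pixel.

1051 px

At 2452×1839 the render is width-limited, so height = 2452 / 2.760 ≈ 888.41 px.
The frame scales by 2902/2452 = 1.1835; 888.41 × 1.1835 ≈ 1051.45 px.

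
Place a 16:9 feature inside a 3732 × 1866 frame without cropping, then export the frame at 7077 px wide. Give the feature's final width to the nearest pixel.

At 3732×1866 the feature is height-limited, so width = 1866 × 16/9 ≈ 3317.33 px.
Scaling 3732 → 7077 is ×1.8963, so the width becomes 3317.33 × 1.8963 ≈ 6290.67 px.

6291 px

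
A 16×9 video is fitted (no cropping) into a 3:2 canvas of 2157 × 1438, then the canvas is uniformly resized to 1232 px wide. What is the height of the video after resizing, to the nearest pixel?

693 px

At 2157×1438 the video is width-limited, so height = 2157 × 9/16 ≈ 1213.31 px.
Scaling 2157 → 1232 is ×0.5712, so the height becomes 1213.31 × 0.5712 ≈ 693.00 px.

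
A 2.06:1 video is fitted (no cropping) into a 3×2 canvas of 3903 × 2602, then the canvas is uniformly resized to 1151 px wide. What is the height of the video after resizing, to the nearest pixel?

At 3903×2602 the video is width-limited, so height = 3903 / 2.060 ≈ 1894.66 px.
Resizing to 1151 px wide multiplies everything by 0.2949: 1894.66 → 558.74 px.

559 px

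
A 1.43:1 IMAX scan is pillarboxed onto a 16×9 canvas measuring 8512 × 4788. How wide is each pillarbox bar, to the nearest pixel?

1.43:1 IMAX is narrower than 16×9, so it spans the full height.
That makes the image 6846.84 px wide (4788 × 1.430).
Black = 8512 − 6846.84 = 1665.16 px, or 832.58 per bar.

833 px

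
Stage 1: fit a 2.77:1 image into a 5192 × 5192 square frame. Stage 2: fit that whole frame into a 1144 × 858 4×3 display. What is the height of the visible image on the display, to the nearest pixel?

First fit — 2.77:1 into 5192×5192 spans the width: 5192.00 × 1874.37.
square in 1144×858: fills the height, so the intermediate becomes 858.00 × 858.00 — a scale of ×0.1653.
So the image's height is 1874.37 × 0.1653 ≈ 309.75.

310 px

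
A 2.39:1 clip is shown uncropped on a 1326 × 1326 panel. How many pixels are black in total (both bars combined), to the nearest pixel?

1022596 pixels

Since 2.390 > 1.000, the clip is width-limited.
Content height = 1326 / 2.390 ≈ 554.8117 px.
Leftover height: 1326 − 554.8117 = 771.1883 px.
Across the 1326-px span: 771.1883 × 1326 ≈ 1022596 px.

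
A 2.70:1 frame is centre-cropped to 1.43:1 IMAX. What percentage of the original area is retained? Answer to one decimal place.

53.0%

Going from 2.70:1 to 1.43:1 IMAX means cutting width while keeping height.
Area ratio = (1.430)/(2.700) = 52.96% retained.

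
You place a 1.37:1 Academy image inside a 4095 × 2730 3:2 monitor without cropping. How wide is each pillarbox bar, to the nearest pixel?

177 px

Since 1.370 < 1.500, the image is height-limited.
Content width = 2730 × 1.370 ≈ 3740.10 px.
Black = 4095 − 3740.10 = 354.90 px, or 177.45 per bar.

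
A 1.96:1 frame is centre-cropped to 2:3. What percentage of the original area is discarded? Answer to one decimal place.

The height stays; only width is cut (since 2:3 is narrower than 1.96:1).
(0.667)/(1.960) ≈ 0.340 of the area survives, leaving 65.99% discarded.

66.0%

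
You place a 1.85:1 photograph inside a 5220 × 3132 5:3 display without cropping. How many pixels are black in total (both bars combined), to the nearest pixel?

1620175 pixels

1.85:1 is wider than 5:3, so it spans the full width.
The photograph is 5220 / 1.850 ≈ 2821.6216 px tall.
Leftover height: 3132 − 2821.6216 = 310.3784 px.
That's 310.3784 × 5220 ≈ 1620175 black pixels.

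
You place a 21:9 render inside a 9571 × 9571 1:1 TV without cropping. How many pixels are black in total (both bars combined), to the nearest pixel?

52345166 pixels

21:9 (2.333) > 1:1 (1.000), so the render fills the width.
Content height = 9571 × 9/21 ≈ 4101.8571 px.
Leftover height: 9571 − 4101.8571 = 5469.1429 px.
Across the 9571-px span: 5469.1429 × 9571 ≈ 52345166 px.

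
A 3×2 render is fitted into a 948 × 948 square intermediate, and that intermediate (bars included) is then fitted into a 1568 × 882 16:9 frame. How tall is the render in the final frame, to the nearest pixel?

588 px

3×2 in 948×948: fills the width, so the render is 948.00 × 632.00.
The square canvas is height-limited in 1568×882, giving 882.00 × 882.00; scale factor 0.9304.
So the render's height is 632.00 × 0.9304 ≈ 588.00.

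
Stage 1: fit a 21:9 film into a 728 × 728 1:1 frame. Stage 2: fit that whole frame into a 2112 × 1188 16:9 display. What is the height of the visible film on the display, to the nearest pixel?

First fit — 21:9 into 728×728 spans the width: 728.00 × 312.00.
The 1:1 canvas is height-limited in 2112×1188, giving 1188.00 × 1188.00; scale factor 1.6319.
So the film's height is 312.00 × 1.6319 ≈ 509.14.

509 px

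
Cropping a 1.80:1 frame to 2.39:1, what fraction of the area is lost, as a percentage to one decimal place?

The width stays; only height is cut (since 2.39:1 is wider than 1.80:1).
(1.800)/(2.390) ≈ 0.753 of the area survives, leaving 24.69% discarded.

24.7%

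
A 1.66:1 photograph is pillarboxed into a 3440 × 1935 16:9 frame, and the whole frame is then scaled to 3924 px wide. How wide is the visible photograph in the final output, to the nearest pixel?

At 3440×1935 the photograph is height-limited, so width = 1935 × 1.660 ≈ 3212.10 px.
Scaling 3440 → 3924 is ×1.1407, so the width becomes 3212.10 × 1.1407 ≈ 3664.03 px.

3664 px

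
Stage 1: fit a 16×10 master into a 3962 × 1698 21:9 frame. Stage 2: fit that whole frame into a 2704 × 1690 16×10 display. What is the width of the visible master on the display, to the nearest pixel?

First fit — 16×10 into 3962×1698 spans the height: 2716.80 × 1698.00.
Second fit — the 21:9 canvas into 2704×1690 spans the width: 2704.00 × 1158.86 (×0.6825 from 3962×1698).
So the master's width is 2716.80 × 0.6825 ≈ 1854.17.

1854 px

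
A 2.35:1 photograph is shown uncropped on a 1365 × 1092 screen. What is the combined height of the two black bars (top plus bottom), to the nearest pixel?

2.35:1 (2.350) > 5:4 (1.250), so the photograph fills the width.
Content height = 1365 / 2.350 ≈ 580.85 px.
Black = 1092 − 580.85 = 511.15 px.

511 px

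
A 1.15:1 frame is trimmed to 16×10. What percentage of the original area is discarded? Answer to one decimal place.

Going from 1.15:1 to 16×10 means cutting height while keeping width.
(1.150)/(1.600) ≈ 0.719 of the area survives, leaving 28.12% discarded.

28.1%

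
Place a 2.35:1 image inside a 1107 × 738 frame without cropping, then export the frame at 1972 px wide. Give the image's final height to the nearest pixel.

839 px

In the 1107×738 frame the image fills the width: height = 1107 / 2.350 ≈ 471.06 px.
The frame scales by 1972/1107 = 1.7814; 471.06 × 1.7814 ≈ 839.15 px.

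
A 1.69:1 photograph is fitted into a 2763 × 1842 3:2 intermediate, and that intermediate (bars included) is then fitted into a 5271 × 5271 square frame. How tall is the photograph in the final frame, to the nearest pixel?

1.69:1 in 2763×1842: fills the width, so the photograph is 2763.00 × 1634.91.
Second fit — the 3:2 canvas into 5271×5271 spans the width: 5271.00 × 3514.00 (×1.9077 from 2763×1842).
The photograph scales with it: height 1634.91 × 1.9077 ≈ 3118.93.

3119 px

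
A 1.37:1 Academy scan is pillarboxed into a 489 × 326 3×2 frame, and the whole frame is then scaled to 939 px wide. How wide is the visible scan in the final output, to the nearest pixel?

Fitted into 489×326, the scan spans the height; its width is 326 × 1.370 ≈ 446.62 px.
Scaling 489 → 939 is ×1.9202, so the width becomes 446.62 × 1.9202 ≈ 857.62 px.

858 px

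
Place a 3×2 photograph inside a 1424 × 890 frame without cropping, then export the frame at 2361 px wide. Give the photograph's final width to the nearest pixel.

In the 1424×890 frame the photograph fills the height: width = 890 × 3/2 ≈ 1335.00 px.
Resizing to 2361 px wide multiplies everything by 1.6580: 1335.00 → 2213.44 px.

2213 px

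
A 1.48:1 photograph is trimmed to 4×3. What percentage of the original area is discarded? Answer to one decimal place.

4×3 is narrower than 1.48:1, so the crop keeps the full height and trims the width.
Area ratio = (1.333)/(1.480) = 90.09%; the remaining 9.91% is cropped out.

9.9%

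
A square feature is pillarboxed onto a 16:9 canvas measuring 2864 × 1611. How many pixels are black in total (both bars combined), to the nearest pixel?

square (1.000) < 16:9 (1.778), so the feature fills the height.
The feature is 1611 × 1/1 ≈ 1611.0000 px wide.
Black = 2864 − 1611.0000 = 1253.0000 px.
Across the 1611-px span: 1253.0000 × 1611 ≈ 2018583 px.

2018583 pixels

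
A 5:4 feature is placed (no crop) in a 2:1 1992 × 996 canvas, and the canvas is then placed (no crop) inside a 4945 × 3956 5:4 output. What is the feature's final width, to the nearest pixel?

Inside the 1992×996 canvas the feature is height-limited at 1245.00 × 996.00.
The 2:1 canvas is width-limited in 4945×3956, giving 4945.00 × 2472.50; scale factor 2.4824.
So the feature's width is 1245.00 × 2.4824 ≈ 3090.62.

3091 px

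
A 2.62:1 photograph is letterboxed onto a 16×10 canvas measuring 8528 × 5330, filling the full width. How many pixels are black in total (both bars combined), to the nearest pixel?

17695925 pixels

That makes the image 3254.9618 px tall (8528 / 2.620).
Black = 5330 − 3254.9618 = 2075.0382 px.
Bar area = 2075.0382 × 8528 ≈ 17695925 px.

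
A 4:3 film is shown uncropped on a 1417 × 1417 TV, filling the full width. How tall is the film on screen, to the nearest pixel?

1063 px

That makes the image 1062.75 px tall (1417 × 3/4).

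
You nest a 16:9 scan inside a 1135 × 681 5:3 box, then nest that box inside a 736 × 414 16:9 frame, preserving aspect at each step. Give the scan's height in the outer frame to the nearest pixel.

388 px

16:9 in 1135×681: fills the width, so the scan is 1135.00 × 638.44.
The 5:3 canvas is height-limited in 736×414, giving 690.00 × 414.00; scale factor 0.6079.
Applying the same ×0.6079: 638.44 → 388.12.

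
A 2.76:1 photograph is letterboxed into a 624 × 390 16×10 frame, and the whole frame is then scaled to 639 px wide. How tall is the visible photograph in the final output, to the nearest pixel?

At 624×390 the photograph is width-limited, so height = 624 / 2.760 ≈ 226.09 px.
The frame scales by 639/624 = 1.0240; 226.09 × 1.0240 ≈ 231.52 px.

232 px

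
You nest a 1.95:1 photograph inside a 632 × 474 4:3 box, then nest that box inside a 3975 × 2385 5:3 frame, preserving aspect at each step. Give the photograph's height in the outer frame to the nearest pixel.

1631 px

1.95:1 in 632×474: fills the width, so the photograph is 632.00 × 324.10.
The 4:3 canvas is height-limited in 3975×2385, giving 3180.00 × 2385.00; scale factor 5.0316.
So the photograph's height is 324.10 × 5.0316 ≈ 1630.77.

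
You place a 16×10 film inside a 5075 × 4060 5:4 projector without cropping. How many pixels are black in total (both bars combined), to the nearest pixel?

16×10 (1.600) > 5:4 (1.250), so the film fills the width.
Content height = 5075 × 10/16 ≈ 3171.8750 px.
Black = 4060 − 3171.8750 = 888.1250 px.
Across the 5075-px span: 888.1250 × 5075 ≈ 4507234 px.

4507234 pixels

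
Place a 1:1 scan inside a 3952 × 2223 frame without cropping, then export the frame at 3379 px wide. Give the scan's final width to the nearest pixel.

At 3952×2223 the scan is height-limited, so width = 2223 × 1/1 ≈ 2223.00 px.
The frame scales by 3379/3952 = 0.8550; 2223.00 × 0.8550 ≈ 1900.69 px.

1901 px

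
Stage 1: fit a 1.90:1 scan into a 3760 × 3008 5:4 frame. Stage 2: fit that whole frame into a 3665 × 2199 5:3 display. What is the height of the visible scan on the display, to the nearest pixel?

Inside the 3760×3008 canvas the scan is width-limited at 3760.00 × 1978.95.
Second fit — the 5:4 canvas into 3665×2199 spans the height: 2748.75 × 2199.00 (×0.7311 from 3760×3008).
So the scan's height is 1978.95 × 0.7311 ≈ 1446.71.

1447 px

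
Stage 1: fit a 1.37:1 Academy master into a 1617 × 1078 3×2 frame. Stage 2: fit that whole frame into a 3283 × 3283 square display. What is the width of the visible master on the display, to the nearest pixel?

2998 px

First fit — 1.37:1 Academy into 1617×1078 spans the height: 1476.86 × 1078.00.
Second fit — the 3×2 canvas into 3283×3283 spans the width: 3283.00 × 2188.67 (×2.0303 from 1617×1078).
The master scales with it: width 1476.86 × 2.0303 ≈ 2998.47.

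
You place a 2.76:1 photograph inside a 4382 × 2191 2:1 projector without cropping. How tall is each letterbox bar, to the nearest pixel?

302 px

2.76:1 (2.760) > 2:1 (2.000), so the photograph fills the width.
The photograph is 4382 / 2.760 ≈ 1587.68 px tall.
Black = 2191 − 1587.68 = 603.32 px, or 301.66 per bar.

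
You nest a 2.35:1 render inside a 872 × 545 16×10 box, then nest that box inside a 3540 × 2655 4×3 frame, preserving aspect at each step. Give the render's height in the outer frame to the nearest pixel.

Inside the 872×545 canvas the render is width-limited at 872.00 × 371.06.
Second fit — the 16×10 canvas into 3540×2655 spans the width: 3540.00 × 2212.50 (×4.0596 from 872×545).
So the render's height is 371.06 × 4.0596 ≈ 1506.38.

1506 px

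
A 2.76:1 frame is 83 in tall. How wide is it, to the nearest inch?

229 in

Width = 83 × 2.760 = 229.08.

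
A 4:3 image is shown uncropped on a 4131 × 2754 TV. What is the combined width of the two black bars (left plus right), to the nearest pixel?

Since 1.333 < 1.500, the image is height-limited.
That makes the image 3672.00 px wide (2754 × 4/3).
Leftover width: 4131 − 3672.00 = 459.00 px.

459 px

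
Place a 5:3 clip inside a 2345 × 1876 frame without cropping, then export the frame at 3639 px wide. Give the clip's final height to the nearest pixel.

Fitted into 2345×1876, the clip spans the width; its height is 2345 × 3/5 ≈ 1407.00 px.
The frame scales by 3639/2345 = 1.5518; 1407.00 × 1.5518 ≈ 2183.40 px.

2183 px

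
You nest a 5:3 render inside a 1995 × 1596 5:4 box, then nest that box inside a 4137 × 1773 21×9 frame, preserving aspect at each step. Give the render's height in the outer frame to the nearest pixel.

First fit — 5:3 into 1995×1596 spans the width: 1995.00 × 1197.00.
5:4 in 4137×1773: fills the height, so the intermediate becomes 2216.25 × 1773.00 — a scale of ×1.1109.
The render scales with it: height 1197.00 × 1.1109 ≈ 1329.75.

1330 px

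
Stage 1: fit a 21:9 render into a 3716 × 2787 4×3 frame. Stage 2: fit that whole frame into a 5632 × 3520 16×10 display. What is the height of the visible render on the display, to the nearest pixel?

2011 px

Inside the 3716×2787 canvas the render is width-limited at 3716.00 × 1592.57.
The 4×3 canvas is height-limited in 5632×3520, giving 4693.33 × 3520.00; scale factor 1.2630.
Applying the same ×1.2630: 1592.57 → 2011.43.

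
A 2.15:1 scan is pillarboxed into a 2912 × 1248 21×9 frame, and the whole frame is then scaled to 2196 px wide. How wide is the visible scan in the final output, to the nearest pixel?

Fitted into 2912×1248, the scan spans the height; its width is 1248 × 2.150 ≈ 2683.20 px.
Scaling 2912 → 2196 is ×0.7541, so the width becomes 2683.20 × 0.7541 ≈ 2023.46 px.

2023 px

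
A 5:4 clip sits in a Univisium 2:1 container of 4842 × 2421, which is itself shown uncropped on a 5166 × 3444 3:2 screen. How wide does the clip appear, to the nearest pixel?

Inside the 4842×2421 canvas the clip is height-limited at 3026.25 × 2421.00.
Univisium 2:1 in 5166×3444: fills the width, so the intermediate becomes 5166.00 × 2583.00 — a scale of ×1.0669.
So the clip's width is 3026.25 × 1.0669 ≈ 3228.75.

3229 px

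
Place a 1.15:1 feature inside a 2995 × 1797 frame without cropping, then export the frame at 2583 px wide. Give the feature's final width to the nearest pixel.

1782 px

In the 2995×1797 frame the feature fills the height: width = 1797 × 1.150 ≈ 2066.55 px.
Scaling 2995 → 2583 is ×0.8624, so the width becomes 2066.55 × 0.8624 ≈ 1782.27 px.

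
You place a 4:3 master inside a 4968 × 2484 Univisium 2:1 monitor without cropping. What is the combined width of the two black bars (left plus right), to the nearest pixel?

1656 px

4:3 (1.333) < Univisium 2:1 (2.000), so the master fills the height.
That makes the image 3312.00 px wide (2484 × 4/3).
Leftover width: 4968 − 3312.00 = 1656.00 px.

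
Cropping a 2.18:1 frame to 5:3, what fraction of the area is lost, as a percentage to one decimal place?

The height stays; only width is cut (since 5:3 is narrower than 2.18:1).
Area ratio = (1.667)/(2.180) = 76.45%; the remaining 23.55% is cropped out.

23.5%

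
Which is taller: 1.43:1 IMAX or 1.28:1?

1.28:1

1.43 and 1.28; 1.43 > 1.28. The smaller width-to-height ratio is the taller frame.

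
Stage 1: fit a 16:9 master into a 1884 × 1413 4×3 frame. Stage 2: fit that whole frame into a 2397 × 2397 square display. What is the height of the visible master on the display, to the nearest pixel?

First fit — 16:9 into 1884×1413 spans the width: 1884.00 × 1059.75.
The 4×3 canvas is width-limited in 2397×2397, giving 2397.00 × 1797.75; scale factor 1.2723.
Applying the same ×1.2723: 1059.75 → 1348.31.

1348 px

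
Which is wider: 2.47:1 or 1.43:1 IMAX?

2.47 and 1.43; 2.47 > 1.43.

2.47:1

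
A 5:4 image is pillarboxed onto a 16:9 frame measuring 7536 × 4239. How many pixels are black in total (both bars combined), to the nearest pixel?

9483703 pixels

5:4 is narrower than 16:9, so it spans the full height.
That makes the image 5298.7500 px wide (4239 × 5/4).
Black = 7536 − 5298.7500 = 2237.2500 px.
Across the 4239-px span: 2237.2500 × 4239 ≈ 9483703 px.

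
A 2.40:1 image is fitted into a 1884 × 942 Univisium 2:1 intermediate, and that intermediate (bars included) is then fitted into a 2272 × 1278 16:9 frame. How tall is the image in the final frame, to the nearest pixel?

2.40:1 in 1884×942: fills the width, so the image is 1884.00 × 785.00.
Univisium 2:1 in 2272×1278: fills the width, so the intermediate becomes 2272.00 × 1136.00 — a scale of ×1.2059.
The image scales with it: height 785.00 × 1.2059 ≈ 946.67.

947 px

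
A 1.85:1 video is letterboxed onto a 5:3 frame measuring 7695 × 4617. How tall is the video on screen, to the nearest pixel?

4159 px

1.85:1 (1.850) > 5:3 (1.667), so the video fills the width.
Content height = 7695 / 1.850 ≈ 4159.46 px.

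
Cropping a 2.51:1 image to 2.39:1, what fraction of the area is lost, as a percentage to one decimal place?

4.8%

Going from 2.51:1 to 2.39:1 means cutting width while keeping height.
Area ratio = (2.390)/(2.510) = 95.22%; the remaining 4.78% is cropped out.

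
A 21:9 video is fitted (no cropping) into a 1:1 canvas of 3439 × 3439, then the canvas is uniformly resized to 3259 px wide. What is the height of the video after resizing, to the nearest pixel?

At 3439×3439 the video is width-limited, so height = 3439 × 9/21 ≈ 1473.86 px.
Scaling 3439 → 3259 is ×0.9477, so the height becomes 1473.86 × 0.9477 ≈ 1396.71 px.

1397 px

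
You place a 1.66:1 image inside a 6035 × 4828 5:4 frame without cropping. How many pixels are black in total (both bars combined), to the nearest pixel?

1.66:1 is wider than 5:4, so it spans the full width.
The image is 6035 / 1.660 ≈ 3635.5422 px tall.
4828 − 3635.5422 = 1192.4578 px of bars.
That's 1192.4578 × 6035 ≈ 7196483 black pixels.

7196483 pixels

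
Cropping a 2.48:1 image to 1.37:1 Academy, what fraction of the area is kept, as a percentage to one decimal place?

1.37:1 Academy is narrower than 2.48:1, so the crop keeps the full height and trims the width.
(1.370)/(2.480) ≈ 0.552 of the area survives.

55.2%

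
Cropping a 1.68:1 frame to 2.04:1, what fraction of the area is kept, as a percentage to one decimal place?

82.4%

The width stays; only height is cut (since 2.04:1 is wider than 1.68:1).
Area ratio = (1.680)/(2.040) = 82.35% retained.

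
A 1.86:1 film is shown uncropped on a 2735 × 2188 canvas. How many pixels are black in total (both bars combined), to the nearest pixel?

1.86:1 is wider than 5:4, so it spans the full width.
Content height = 2735 / 1.860 ≈ 1470.4301 px.
2188 − 1470.4301 = 717.5699 px of bars.
Bar area = 717.5699 × 2735 ≈ 1962554 px.

1962554 pixels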